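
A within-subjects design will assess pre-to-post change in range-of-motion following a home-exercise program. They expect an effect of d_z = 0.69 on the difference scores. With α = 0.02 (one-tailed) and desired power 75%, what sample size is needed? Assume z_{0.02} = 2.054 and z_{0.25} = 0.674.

For a paired (one-sample on differences) test: n = ((z_{α} + z_β) / d)².
z_{α} + z_β = 2.054 + 0.674 = 2.728.
n = (2.728 / 0.69)² = 3.954² = 15.63.
Round up.

n = 16 pairs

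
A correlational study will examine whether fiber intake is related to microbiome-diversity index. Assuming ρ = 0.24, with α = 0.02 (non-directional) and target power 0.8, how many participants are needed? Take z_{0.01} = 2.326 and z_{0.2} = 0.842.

n = 171

Fisher's z: C = ½·ln((1+r)/(1−r)) = ½·ln(1.6316) = 0.2448.
n = ((z_{α/2} + z_β)/C)² + 3.
(2.326 + 0.842) / 0.2448 = 3.168 / 0.2448 = 12.941.
n = 12.941² + 3 = 167.47 + 3 = 170.5.
Round up.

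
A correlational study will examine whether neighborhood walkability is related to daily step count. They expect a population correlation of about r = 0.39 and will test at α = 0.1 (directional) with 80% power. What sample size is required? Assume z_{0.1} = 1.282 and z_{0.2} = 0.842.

n = 30

Fisher's z: C = ½·ln((1+r)/(1−r)) = ½·ln(2.2787) = 0.4118.
n = ((z_{α} + z_β)/C)² + 3.
(1.282 + 0.842) / 0.4118 = 2.124 / 0.4118 = 5.158.
n = 5.158² + 3 = 26.60 + 3 = 29.6.
Round up.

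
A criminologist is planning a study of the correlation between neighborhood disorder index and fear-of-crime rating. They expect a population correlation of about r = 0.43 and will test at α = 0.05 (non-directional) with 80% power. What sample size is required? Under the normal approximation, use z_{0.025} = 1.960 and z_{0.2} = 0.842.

n = 41

Fisher's z: C = ½·ln((1+r)/(1−r)) = ½·ln(2.5088) = 0.4599.
n = ((z_{α/2} + z_β)/C)² + 3.
(1.960 + 0.842) / 0.4599 = 2.802 / 0.4599 = 6.093.
n = 6.093² + 3 = 37.12 + 3 = 40.1.
Round up.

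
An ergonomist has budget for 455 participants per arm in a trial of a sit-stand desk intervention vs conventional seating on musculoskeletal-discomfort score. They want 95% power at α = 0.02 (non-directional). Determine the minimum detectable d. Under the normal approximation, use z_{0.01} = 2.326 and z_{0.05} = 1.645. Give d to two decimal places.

d_min ≈ 0.26

For two independent groups of n = 455 each: d_min = (z_{α/2} + z_β)·√(2/n).
z-sum = 2.326 + 1.645 = 3.971.
d_min = 3.971 × √(2/455) = 3.971 × 0.0663 = 0.263.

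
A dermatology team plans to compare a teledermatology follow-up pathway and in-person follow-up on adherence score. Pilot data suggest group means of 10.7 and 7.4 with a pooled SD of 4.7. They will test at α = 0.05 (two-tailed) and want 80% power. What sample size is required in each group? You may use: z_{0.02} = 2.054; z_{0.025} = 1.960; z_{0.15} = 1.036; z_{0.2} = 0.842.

Cohen's d = |M₁ − M₂| / SD_pooled = |10.7 − 7.4| / 4.7 = 3.3 / 4.7 = 0.702.
For two independent groups with equal n: n = 2·((z_{α/2} + z_β) / d)².
z_{α/2} + z_β = 1.960 + 0.842 = 2.802.
n = 2 × (2.802 / 0.702)² = 2 × 3.991² = 2 × 15.93 = 31.9.
Round up to the next whole participant.

n = 32 per group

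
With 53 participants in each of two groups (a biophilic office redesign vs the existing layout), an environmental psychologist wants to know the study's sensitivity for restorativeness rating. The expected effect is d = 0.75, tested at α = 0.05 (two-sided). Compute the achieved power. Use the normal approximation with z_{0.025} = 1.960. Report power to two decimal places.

For two equal groups, power = Φ(d·√(n/2) − z_{α/2}).
d·√(n/2) = 0.75 × √(53/2) = 0.75 × 5.148 = 3.861.
z_β = 3.861 − 1.960 = 1.901.
Power = Φ(1.901) = 0.971.

power ≈ 0.97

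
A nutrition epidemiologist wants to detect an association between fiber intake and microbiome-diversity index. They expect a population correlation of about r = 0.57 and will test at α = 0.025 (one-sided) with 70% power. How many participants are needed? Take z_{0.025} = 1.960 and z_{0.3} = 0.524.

Fisher's z: C = ½·ln((1+r)/(1−r)) = ½·ln(3.6512) = 0.6475.
n = ((z_{α} + z_β)/C)² + 3.
(1.960 + 0.524) / 0.6475 = 2.484 / 0.6475 = 3.836.
n = 3.836² + 3 = 14.72 + 3 = 17.7.
Round up.

n = 18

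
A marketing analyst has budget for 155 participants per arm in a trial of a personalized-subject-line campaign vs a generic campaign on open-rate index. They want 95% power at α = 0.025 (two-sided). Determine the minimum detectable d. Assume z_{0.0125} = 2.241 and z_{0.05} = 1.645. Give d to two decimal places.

For two independent groups of n = 155 each: d_min = (z_{α/2} + z_β)·√(2/n).
z-sum = 2.241 + 1.645 = 3.886.
d_min = 3.886 × √(2/155) = 3.886 × 0.1136 = 0.441.

d_min ≈ 0.44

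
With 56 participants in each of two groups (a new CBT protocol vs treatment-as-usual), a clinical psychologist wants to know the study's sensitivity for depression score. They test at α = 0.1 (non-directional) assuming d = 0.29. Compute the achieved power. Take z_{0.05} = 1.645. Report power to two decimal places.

power ≈ 0.46

For two equal groups, power = Φ(d·√(n/2) − z_{α/2}).
d·√(n/2) = 0.29 × √(56/2) = 0.29 × 5.292 = 1.535.
z_β = 1.535 − 1.645 = -0.110.
Power = Φ(-0.110) = 0.456.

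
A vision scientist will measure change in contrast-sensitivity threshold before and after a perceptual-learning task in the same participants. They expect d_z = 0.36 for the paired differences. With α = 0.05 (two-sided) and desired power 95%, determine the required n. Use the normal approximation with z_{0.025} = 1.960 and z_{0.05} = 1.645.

n = 101 pairs

For a paired (one-sample on differences) test: n = ((z_{α/2} + z_β) / d)².
z_{α/2} + z_β = 1.960 + 1.645 = 3.605.
n = (3.605 / 0.36)² = 10.014² = 100.28.
Round up.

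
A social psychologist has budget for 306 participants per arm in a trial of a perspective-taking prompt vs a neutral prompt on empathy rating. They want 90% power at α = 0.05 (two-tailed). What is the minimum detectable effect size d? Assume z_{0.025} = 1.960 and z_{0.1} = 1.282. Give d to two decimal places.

For two independent groups of n = 306 each: d_min = (z_{α/2} + z_β)·√(2/n).
z-sum = 1.960 + 1.282 = 3.242.
d_min = 3.242 × √(2/306) = 3.242 × 0.0808 = 0.262.

d_min ≈ 0.26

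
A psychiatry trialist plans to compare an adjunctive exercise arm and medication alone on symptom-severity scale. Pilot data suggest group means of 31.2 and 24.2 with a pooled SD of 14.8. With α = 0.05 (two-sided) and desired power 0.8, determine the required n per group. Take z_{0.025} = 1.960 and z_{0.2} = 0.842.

Cohen's d = |M₁ − M₂| / SD_pooled = |31.2 − 24.2| / 14.8 = 7.0 / 14.8 = 0.473.
For two independent groups with equal n: n = 2·((z_{α/2} + z_β) / d)².
z_{α/2} + z_β = 1.960 + 0.842 = 2.802.
n = 2 × (2.802 / 0.473)² = 2 × 5.924² = 2 × 35.09 = 70.2.
Round up to the next whole participant.

n = 71 per group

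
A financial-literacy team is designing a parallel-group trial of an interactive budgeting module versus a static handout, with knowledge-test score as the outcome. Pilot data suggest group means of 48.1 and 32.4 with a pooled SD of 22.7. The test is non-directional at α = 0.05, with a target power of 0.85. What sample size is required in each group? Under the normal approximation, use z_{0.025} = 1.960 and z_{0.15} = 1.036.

n = 38 per group

Cohen's d = |M₁ − M₂| / SD_pooled = |48.1 − 32.4| / 22.7 = 15.7 / 22.7 = 0.692.
For two independent groups with equal n: n = 2·((z_{α/2} + z_β) / d)².
z_{α/2} + z_β = 1.960 + 1.036 = 2.996.
n = 2 × (2.996 / 0.692)² = 2 × 4.329² = 2 × 18.74 = 37.5.
Round up to the next whole participant.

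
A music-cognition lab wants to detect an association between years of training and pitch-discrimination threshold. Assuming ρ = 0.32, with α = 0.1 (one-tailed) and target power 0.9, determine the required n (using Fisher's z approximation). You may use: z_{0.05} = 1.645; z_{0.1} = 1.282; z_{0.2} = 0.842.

n = 63

Fisher's z: C = ½·ln((1+r)/(1−r)) = ½·ln(1.9412) = 0.3316.
n = ((z_{α} + z_β)/C)² + 3.
(1.282 + 1.282) / 0.3316 = 2.564 / 0.3316 = 7.732.
n = 7.732² + 3 = 59.79 + 3 = 62.8.
Round up.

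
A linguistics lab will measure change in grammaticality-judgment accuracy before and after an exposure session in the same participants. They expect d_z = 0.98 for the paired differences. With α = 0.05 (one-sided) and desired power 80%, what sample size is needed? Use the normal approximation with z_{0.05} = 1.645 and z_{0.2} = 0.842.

For a paired (one-sample on differences) test: n = ((z_{α} + z_β) / d)².
z_{α} + z_β = 1.645 + 0.842 = 2.487.
n = (2.487 / 0.98)² = 2.538² = 6.44.
Round up.

n = 7 pairs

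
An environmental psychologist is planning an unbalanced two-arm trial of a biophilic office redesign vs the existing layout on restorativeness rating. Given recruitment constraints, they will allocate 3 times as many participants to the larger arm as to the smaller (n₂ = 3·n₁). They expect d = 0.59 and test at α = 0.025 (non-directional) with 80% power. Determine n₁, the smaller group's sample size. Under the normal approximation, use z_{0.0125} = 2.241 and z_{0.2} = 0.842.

n₁ = 37

With allocation ratio k = n₂/n₁ = 3, Var(x̄₁−x̄₂) = σ²(1/n₁ + 1/(k·n₁)) = σ²·(k+1)/(k·n₁).
So n₁ = (1 + 1/k)·((z_{α/2} + z_β)/d)² = 1.333 × (3.083/0.59)².
n₁ = 1.333 × 27.31 = 36.4.
Round up: n₁ = 37, giving n₂ = 3 × 37 = 111.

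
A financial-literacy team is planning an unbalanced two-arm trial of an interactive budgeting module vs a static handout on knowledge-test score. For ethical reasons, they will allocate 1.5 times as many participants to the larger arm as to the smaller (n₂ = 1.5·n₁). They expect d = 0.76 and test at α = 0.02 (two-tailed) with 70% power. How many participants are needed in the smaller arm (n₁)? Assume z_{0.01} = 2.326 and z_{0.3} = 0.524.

n₁ = 24

With allocation ratio k = n₂/n₁ = 1.5, Var(x̄₁−x̄₂) = σ²(1/n₁ + 1/(k·n₁)) = σ²·(k+1)/(k·n₁).
So n₁ = (1 + 1/k)·((z_{α/2} + z_β)/d)² = 1.667 × (2.850/0.76)².
n₁ = 1.667 × 14.06 = 23.4.
Round up: n₁ = 24, giving n₂ = 1.5 × 24 = 36.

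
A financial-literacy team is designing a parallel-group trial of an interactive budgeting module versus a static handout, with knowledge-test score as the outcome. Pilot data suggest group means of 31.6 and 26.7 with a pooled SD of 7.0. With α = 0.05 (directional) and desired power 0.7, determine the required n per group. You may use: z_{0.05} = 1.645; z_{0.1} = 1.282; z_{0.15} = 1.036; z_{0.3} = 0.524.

n = 20 per group

Cohen's d = |M₁ − M₂| / SD_pooled = |31.6 − 26.7| / 7.0 = 4.9 / 7.0 = 0.700.
For two independent groups with equal n: n = 2·((z_{α} + z_β) / d)².
z_{α} + z_β = 1.645 + 0.524 = 2.169.
n = 2 × (2.169 / 0.700)² = 2 × 3.099² = 2 × 9.60 = 19.2.
Round up to the next whole participant.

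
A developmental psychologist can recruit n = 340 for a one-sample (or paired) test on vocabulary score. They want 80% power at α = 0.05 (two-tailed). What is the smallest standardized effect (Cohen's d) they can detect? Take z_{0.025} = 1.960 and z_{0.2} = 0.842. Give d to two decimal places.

d_min ≈ 0.15

For a single sample (or paired design) of n = 340: d_min = (z_{α/2} + z_β)/√n.
z-sum = 1.960 + 0.842 = 2.802.
d_min = 2.802 / √340 = 2.802 / 18.439 = 0.152.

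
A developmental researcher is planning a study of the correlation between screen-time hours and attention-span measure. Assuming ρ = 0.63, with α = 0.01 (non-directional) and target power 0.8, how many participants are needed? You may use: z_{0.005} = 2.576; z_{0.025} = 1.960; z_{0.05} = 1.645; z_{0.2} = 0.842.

n = 25

Fisher's z: C = ½·ln((1+r)/(1−r)) = ½·ln(4.4054) = 0.7414.
n = ((z_{α/2} + z_β)/C)² + 3.
(2.576 + 0.842) / 0.7414 = 3.418 / 0.7414 = 4.610.
n = 4.610² + 3 = 21.25 + 3 = 24.3.
Round up.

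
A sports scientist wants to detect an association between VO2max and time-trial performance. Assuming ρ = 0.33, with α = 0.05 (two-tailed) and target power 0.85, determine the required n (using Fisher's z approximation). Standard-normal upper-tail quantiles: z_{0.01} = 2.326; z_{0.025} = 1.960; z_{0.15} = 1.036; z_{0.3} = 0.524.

n = 80

Fisher's z: C = ½·ln((1+r)/(1−r)) = ½·ln(1.9851) = 0.3428.
n = ((z_{α/2} + z_β)/C)² + 3.
(1.960 + 1.036) / 0.3428 = 2.996 / 0.3428 = 8.740.
n = 8.740² + 3 = 76.38 + 3 = 79.4.
Round up.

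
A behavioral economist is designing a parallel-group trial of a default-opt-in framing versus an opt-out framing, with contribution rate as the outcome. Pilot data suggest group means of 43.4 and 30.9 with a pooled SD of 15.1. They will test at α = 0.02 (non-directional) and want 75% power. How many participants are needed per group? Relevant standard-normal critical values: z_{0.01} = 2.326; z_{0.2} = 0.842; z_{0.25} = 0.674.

n = 27 per group

Cohen's d = |M₁ − M₂| / SD_pooled = |43.4 − 30.9| / 15.1 = 12.5 / 15.1 = 0.828.
For two independent groups with equal n: n = 2·((z_{α/2} + z_β) / d)².
z_{α/2} + z_β = 2.326 + 0.674 = 3.000.
n = 2 × (3.000 / 0.828)² = 2 × 3.623² = 2 × 13.13 = 26.3.
Round up to the next whole participant.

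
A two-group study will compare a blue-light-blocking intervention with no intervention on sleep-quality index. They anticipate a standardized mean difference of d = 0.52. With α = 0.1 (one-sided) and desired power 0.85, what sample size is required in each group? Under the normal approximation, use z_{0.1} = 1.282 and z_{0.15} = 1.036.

n = 40 per group

For two independent groups with equal n: n = 2·((z_{α} + z_β) / d)².
z_{α} + z_β = 1.282 + 1.036 = 2.318.
n = 2 × (2.318 / 0.52)² = 2 × 4.458² = 2 × 19.87 = 39.7.
Round up to the next whole participant.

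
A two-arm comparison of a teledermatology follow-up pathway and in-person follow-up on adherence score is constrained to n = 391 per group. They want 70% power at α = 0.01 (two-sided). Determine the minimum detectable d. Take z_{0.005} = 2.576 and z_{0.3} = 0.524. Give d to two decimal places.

For two independent groups of n = 391 each: d_min = (z_{α/2} + z_β)·√(2/n).
z-sum = 2.576 + 0.524 = 3.100.
d_min = 3.100 × √(2/391) = 3.100 × 0.0715 = 0.222.

d_min ≈ 0.22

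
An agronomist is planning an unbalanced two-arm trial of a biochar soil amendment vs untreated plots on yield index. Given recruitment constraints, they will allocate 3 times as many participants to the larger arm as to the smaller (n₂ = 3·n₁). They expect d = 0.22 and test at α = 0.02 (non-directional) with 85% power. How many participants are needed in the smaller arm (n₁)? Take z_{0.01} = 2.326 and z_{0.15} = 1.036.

n₁ = 312

With allocation ratio k = n₂/n₁ = 3, Var(x̄₁−x̄₂) = σ²(1/n₁ + 1/(k·n₁)) = σ²·(k+1)/(k·n₁).
So n₁ = (1 + 1/k)·((z_{α/2} + z_β)/d)² = 1.333 × (3.362/0.22)².
n₁ = 1.333 × 233.53 = 311.4.
Round up: n₁ = 312, giving n₂ = 3 × 312 = 936.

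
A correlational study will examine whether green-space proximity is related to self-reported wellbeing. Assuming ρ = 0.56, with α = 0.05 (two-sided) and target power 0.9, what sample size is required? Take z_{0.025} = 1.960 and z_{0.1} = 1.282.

n = 30

Fisher's z: C = ½·ln((1+r)/(1−r)) = ½·ln(3.5455) = 0.6328.
n = ((z_{α/2} + z_β)/C)² + 3.
(1.960 + 1.282) / 0.6328 = 3.242 / 0.6328 = 5.123.
n = 5.123² + 3 = 26.25 + 3 = 29.2.
Round up.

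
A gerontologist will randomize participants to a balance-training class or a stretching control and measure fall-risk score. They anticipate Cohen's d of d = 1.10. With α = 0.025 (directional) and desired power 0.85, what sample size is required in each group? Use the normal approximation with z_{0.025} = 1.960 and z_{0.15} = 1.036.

For two independent groups with equal n: n = 2·((z_{α} + z_β) / d)².
z_{α} + z_β = 1.960 + 1.036 = 2.996.
n = 2 × (2.996 / 1.10)² = 2 × 2.724² = 2 × 7.42 = 14.8.
Round up to the next whole participant.

n = 15 per group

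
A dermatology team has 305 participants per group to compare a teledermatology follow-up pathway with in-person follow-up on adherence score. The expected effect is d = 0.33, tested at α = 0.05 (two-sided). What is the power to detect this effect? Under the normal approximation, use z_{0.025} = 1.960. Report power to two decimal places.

power ≈ 0.98

For two equal groups, power = Φ(d·√(n/2) − z_{α/2}).
d·√(n/2) = 0.33 × √(305/2) = 0.33 × 12.349 = 4.075.
z_β = 4.075 − 1.960 = 2.115.
Power = Φ(2.115) = 0.983.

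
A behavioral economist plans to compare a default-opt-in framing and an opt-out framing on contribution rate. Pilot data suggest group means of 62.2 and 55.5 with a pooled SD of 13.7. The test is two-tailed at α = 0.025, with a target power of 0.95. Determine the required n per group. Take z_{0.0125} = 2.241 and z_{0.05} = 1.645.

n = 127 per group

Cohen's d = |M₁ − M₂| / SD_pooled = |62.2 − 55.5| / 13.7 = 6.7 / 13.7 = 0.489.
For two independent groups with equal n: n = 2·((z_{α/2} + z_β) / d)².
z_{α/2} + z_β = 2.241 + 1.645 = 3.886.
n = 2 × (3.886 / 0.489)² = 2 × 7.947² = 2 × 63.15 = 126.3.
Round up to the next whole participant.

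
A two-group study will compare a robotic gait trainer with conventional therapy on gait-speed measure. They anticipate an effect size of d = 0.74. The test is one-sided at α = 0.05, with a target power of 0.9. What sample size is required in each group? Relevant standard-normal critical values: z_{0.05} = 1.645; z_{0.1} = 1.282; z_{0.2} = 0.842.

n = 32 per group

For two independent groups with equal n: n = 2·((z_{α} + z_β) / d)².
z_{α} + z_β = 1.645 + 1.282 = 2.927.
n = 2 × (2.927 / 0.74)² = 2 × 3.955² = 2 × 15.65 = 31.3.
Round up to the next whole participant.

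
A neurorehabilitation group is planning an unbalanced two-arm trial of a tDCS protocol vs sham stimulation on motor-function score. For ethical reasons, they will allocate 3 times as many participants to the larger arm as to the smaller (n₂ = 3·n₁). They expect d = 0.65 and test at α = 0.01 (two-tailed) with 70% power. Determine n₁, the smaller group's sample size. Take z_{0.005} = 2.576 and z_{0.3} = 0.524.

n₁ = 31

With allocation ratio k = n₂/n₁ = 3, Var(x̄₁−x̄₂) = σ²(1/n₁ + 1/(k·n₁)) = σ²·(k+1)/(k·n₁).
So n₁ = (1 + 1/k)·((z_{α/2} + z_β)/d)² = 1.333 × (3.100/0.65)².
n₁ = 1.333 × 22.75 = 30.3.
Round up: n₁ = 31, giving n₂ = 3 × 31 = 93.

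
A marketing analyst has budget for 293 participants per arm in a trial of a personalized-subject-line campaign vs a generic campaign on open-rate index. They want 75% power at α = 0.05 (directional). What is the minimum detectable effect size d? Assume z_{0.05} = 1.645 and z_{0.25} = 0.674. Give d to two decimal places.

For two independent groups of n = 293 each: d_min = (z_{α} + z_β)·√(2/n).
z-sum = 1.645 + 0.674 = 2.319.
d_min = 2.319 × √(2/293) = 2.319 × 0.0826 = 0.192.

d_min ≈ 0.19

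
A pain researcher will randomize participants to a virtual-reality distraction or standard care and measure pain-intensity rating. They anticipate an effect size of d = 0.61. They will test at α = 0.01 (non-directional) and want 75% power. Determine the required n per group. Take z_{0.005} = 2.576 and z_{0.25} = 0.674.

For two independent groups with equal n: n = 2·((z_{α/2} + z_β) / d)².
z_{α/2} + z_β = 2.576 + 0.674 = 3.250.
n = 2 × (3.250 / 0.61)² = 2 × 5.328² = 2 × 28.39 = 56.8.
Round up to the next whole participant.

n = 57 per group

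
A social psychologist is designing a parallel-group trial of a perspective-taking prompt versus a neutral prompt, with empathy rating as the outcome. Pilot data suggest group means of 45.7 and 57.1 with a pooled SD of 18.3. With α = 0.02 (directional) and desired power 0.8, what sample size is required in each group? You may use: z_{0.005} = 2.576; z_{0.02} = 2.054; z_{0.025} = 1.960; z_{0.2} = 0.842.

n = 44 per group

Cohen's d = |M₁ − M₂| / SD_pooled = |45.7 − 57.1| / 18.3 = 11.4 / 18.3 = 0.623.
For two independent groups with equal n: n = 2·((z_{α} + z_β) / d)².
z_{α} + z_β = 2.054 + 0.842 = 2.896.
n = 2 × (2.896 / 0.623)² = 2 × 4.648² = 2 × 21.61 = 43.2.
Round up to the next whole participant.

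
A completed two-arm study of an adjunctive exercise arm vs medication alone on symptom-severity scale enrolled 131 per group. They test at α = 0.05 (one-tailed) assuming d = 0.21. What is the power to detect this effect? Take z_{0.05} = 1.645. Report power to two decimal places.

power ≈ 0.52

For two equal groups, power = Φ(d·√(n/2) − z_{α}).
d·√(n/2) = 0.21 × √(131/2) = 0.21 × 8.093 = 1.700.
z_β = 1.700 − 1.645 = 0.055.
Power = Φ(0.055) = 0.522.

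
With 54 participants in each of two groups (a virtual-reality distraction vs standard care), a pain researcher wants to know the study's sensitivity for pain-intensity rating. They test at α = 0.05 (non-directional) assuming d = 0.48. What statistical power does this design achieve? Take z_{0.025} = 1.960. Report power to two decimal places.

power ≈ 0.70

For two equal groups, power = Φ(d·√(n/2) − z_{α/2}).
d·√(n/2) = 0.48 × √(54/2) = 0.48 × 5.196 = 2.494.
z_β = 2.494 − 1.960 = 0.534.
Power = Φ(0.534) = 0.703.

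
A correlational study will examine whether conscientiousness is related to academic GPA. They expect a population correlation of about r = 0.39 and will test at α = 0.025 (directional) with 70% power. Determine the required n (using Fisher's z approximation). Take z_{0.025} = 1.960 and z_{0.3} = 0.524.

n = 40

Fisher's z: C = ½·ln((1+r)/(1−r)) = ½·ln(2.2787) = 0.4118.
n = ((z_{α} + z_β)/C)² + 3.
(1.960 + 0.524) / 0.4118 = 2.484 / 0.4118 = 6.032.
n = 6.032² + 3 = 36.39 + 3 = 39.4.
Round up.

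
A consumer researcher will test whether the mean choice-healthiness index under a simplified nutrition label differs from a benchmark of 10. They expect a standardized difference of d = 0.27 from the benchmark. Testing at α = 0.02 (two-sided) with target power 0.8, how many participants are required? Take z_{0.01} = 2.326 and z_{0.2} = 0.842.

For a one-sample test: n = ((z_{α/2} + z_β) / d)².
z_{α/2} + z_β = 2.326 + 0.842 = 3.168.
n = (3.168 / 0.27)² = 11.733² = 137.67.
Round up.

n = 138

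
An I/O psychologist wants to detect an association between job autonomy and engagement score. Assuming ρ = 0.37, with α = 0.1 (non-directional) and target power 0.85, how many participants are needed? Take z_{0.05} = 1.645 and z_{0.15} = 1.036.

Fisher's z: C = ½·ln((1+r)/(1−r)) = ½·ln(2.1746) = 0.3884.
n = ((z_{α/2} + z_β)/C)² + 3.
(1.645 + 1.036) / 0.3884 = 2.681 / 0.3884 = 6.903.
n = 6.903² + 3 = 47.65 + 3 = 50.6.
Round up.

n = 51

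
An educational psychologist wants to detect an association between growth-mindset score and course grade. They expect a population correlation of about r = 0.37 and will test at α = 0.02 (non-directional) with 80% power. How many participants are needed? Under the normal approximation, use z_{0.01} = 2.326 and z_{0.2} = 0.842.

n = 70

Fisher's z: C = ½·ln((1+r)/(1−r)) = ½·ln(2.1746) = 0.3884.
n = ((z_{α/2} + z_β)/C)² + 3.
(2.326 + 0.842) / 0.3884 = 3.168 / 0.3884 = 8.157.
n = 8.157² + 3 = 66.53 + 3 = 69.5.
Round up.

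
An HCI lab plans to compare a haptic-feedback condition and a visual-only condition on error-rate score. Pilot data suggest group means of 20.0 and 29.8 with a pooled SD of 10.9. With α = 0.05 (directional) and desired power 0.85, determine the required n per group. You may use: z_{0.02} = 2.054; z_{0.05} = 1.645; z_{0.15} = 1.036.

Cohen's d = |M₁ − M₂| / SD_pooled = |20.0 − 29.8| / 10.9 = 9.8 / 10.9 = 0.899.
For two independent groups with equal n: n = 2·((z_{α} + z_β) / d)².
z_{α} + z_β = 1.645 + 1.036 = 2.681.
n = 2 × (2.681 / 0.899)² = 2 × 2.982² = 2 × 8.89 = 17.8.
Round up to the next whole participant.

n = 18 per group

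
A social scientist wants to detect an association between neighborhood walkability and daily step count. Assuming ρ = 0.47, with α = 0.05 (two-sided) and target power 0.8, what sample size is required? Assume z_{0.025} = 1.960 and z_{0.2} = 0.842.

n = 34

Fisher's z: C = ½·ln((1+r)/(1−r)) = ½·ln(2.7736) = 0.5101.
n = ((z_{α/2} + z_β)/C)² + 3.
(1.960 + 0.842) / 0.5101 = 2.802 / 0.5101 = 5.493.
n = 5.493² + 3 = 30.17 + 3 = 33.2.
Round up.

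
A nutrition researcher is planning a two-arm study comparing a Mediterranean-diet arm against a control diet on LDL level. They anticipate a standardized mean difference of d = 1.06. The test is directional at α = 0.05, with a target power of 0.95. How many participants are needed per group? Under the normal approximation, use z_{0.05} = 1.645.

n = 20 per group

For two independent groups with equal n: n = 2·((z_{α} + z_β) / d)².
z_{α} + z_β = 1.645 + 1.645 = 3.290.
n = 2 × (3.290 / 1.06)² = 2 × 3.104² = 2 × 9.63 = 19.3.
Round up to the next whole participant.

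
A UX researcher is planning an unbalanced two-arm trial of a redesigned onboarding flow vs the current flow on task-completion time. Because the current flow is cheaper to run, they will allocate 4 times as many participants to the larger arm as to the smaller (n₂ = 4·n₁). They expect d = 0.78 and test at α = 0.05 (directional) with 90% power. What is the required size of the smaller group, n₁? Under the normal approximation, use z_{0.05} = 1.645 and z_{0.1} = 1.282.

With allocation ratio k = n₂/n₁ = 4, Var(x̄₁−x̄₂) = σ²(1/n₁ + 1/(k·n₁)) = σ²·(k+1)/(k·n₁).
So n₁ = (1 + 1/k)·((z_{α} + z_β)/d)² = 1.250 × (2.927/0.78)².
n₁ = 1.250 × 14.08 = 17.6.
Round up: n₁ = 18, giving n₂ = 4 × 18 = 72.

n₁ = 18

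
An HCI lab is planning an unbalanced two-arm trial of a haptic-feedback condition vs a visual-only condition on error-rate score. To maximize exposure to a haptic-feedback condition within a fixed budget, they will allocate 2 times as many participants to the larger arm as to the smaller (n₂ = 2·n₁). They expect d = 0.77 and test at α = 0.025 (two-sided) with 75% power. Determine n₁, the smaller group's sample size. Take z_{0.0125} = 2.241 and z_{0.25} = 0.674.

With allocation ratio k = n₂/n₁ = 2, Var(x̄₁−x̄₂) = σ²(1/n₁ + 1/(k·n₁)) = σ²·(k+1)/(k·n₁).
So n₁ = (1 + 1/k)·((z_{α/2} + z_β)/d)² = 1.500 × (2.915/0.77)².
n₁ = 1.500 × 14.33 = 21.5.
Round up: n₁ = 22, giving n₂ = 2 × 22 = 44.

n₁ = 22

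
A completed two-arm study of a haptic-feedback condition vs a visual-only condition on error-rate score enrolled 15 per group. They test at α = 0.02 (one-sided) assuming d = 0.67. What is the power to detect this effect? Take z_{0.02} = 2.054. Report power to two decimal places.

For two equal groups, power = Φ(d·√(n/2) − z_{α}).
d·√(n/2) = 0.67 × √(15/2) = 0.67 × 2.739 = 1.835.
z_β = 1.835 − 2.054 = -0.219.
Power = Φ(-0.219) = 0.413.

power ≈ 0.41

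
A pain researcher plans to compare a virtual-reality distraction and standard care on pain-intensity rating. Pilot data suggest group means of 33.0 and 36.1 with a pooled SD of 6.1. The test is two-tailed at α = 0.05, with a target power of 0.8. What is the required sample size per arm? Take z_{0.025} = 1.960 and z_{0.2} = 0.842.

Cohen's d = |M₁ − M₂| / SD_pooled = |33.0 − 36.1| / 6.1 = 3.1 / 6.1 = 0.508.
For two independent groups with equal n: n = 2·((z_{α/2} + z_β) / d)².
z_{α/2} + z_β = 1.960 + 0.842 = 2.802.
n = 2 × (2.802 / 0.508)² = 2 × 5.516² = 2 × 30.42 = 60.8.
Round up to the next whole participant.

n = 61 per group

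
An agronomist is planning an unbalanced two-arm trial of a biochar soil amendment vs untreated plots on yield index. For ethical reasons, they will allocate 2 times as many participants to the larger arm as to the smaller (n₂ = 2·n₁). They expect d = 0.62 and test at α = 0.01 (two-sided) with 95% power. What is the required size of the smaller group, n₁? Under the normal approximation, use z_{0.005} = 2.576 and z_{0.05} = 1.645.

With allocation ratio k = n₂/n₁ = 2, Var(x̄₁−x̄₂) = σ²(1/n₁ + 1/(k·n₁)) = σ²·(k+1)/(k·n₁).
So n₁ = (1 + 1/k)·((z_{α/2} + z_β)/d)² = 1.500 × (4.221/0.62)².
n₁ = 1.500 × 46.35 = 69.5.
Round up: n₁ = 70, giving n₂ = 2 × 70 = 140.

n₁ = 70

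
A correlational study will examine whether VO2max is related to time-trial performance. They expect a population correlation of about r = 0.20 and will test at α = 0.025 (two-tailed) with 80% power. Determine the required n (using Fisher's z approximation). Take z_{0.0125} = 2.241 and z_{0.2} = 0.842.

n = 235

Fisher's z: C = ½·ln((1+r)/(1−r)) = ½·ln(1.5000) = 0.2027.
n = ((z_{α/2} + z_β)/C)² + 3.
(2.241 + 0.842) / 0.2027 = 3.083 / 0.2027 = 15.210.
n = 15.210² + 3 = 231.33 + 3 = 234.3.
Round up.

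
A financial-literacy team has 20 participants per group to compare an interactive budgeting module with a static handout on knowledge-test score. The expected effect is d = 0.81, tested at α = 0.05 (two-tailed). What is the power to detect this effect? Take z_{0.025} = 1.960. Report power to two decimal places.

power ≈ 0.73

For two equal groups, power = Φ(d·√(n/2) − z_{α/2}).
d·√(n/2) = 0.81 × √(20/2) = 0.81 × 3.162 = 2.561.
z_β = 2.561 − 1.960 = 0.601.
Power = Φ(0.601) = 0.726.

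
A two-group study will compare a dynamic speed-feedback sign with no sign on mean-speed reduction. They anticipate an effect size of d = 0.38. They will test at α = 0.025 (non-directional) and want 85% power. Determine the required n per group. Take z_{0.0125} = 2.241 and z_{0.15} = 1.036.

n = 149 per group

For two independent groups with equal n: n = 2·((z_{α/2} + z_β) / d)².
z_{α/2} + z_β = 2.241 + 1.036 = 3.277.
n = 2 × (3.277 / 0.38)² = 2 × 8.624² = 2 × 74.37 = 148.7.
Round up to the next whole participant.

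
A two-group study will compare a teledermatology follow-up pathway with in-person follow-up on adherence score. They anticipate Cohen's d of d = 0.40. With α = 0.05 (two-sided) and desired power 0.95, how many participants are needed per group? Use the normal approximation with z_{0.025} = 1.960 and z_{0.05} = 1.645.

For two independent groups with equal n: n = 2·((z_{α/2} + z_β) / d)².
z_{α/2} + z_β = 1.960 + 1.645 = 3.605.
n = 2 × (3.605 / 0.40)² = 2 × 9.012² = 2 × 81.23 = 162.5.
Round up to the next whole participant.

n = 163 per group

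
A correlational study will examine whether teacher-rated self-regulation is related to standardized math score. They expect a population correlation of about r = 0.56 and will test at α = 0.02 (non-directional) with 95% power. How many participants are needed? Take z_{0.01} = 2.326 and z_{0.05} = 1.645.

Fisher's z: C = ½·ln((1+r)/(1−r)) = ½·ln(3.5455) = 0.6328.
n = ((z_{α/2} + z_β)/C)² + 3.
(2.326 + 1.645) / 0.6328 = 3.971 / 0.6328 = 6.275.
n = 6.275² + 3 = 39.38 + 3 = 42.4.
Round up.

n = 43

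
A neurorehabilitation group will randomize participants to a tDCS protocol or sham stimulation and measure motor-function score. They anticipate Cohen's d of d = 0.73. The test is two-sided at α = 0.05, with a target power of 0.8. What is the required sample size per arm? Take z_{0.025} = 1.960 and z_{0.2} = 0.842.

For two independent groups with equal n: n = 2·((z_{α/2} + z_β) / d)².
z_{α/2} + z_β = 1.960 + 0.842 = 2.802.
n = 2 × (2.802 / 0.73)² = 2 × 3.838² = 2 × 14.73 = 29.5.
Round up to the next whole participant.

n = 30 per group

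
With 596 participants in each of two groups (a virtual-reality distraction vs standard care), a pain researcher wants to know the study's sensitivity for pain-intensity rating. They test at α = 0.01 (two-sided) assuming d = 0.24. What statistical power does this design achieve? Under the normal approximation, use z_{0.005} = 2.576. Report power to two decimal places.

power ≈ 0.94

For two equal groups, power = Φ(d·√(n/2) − z_{α/2}).
d·√(n/2) = 0.24 × √(596/2) = 0.24 × 17.263 = 4.143.
z_β = 4.143 − 2.576 = 1.567.
Power = Φ(1.567) = 0.941.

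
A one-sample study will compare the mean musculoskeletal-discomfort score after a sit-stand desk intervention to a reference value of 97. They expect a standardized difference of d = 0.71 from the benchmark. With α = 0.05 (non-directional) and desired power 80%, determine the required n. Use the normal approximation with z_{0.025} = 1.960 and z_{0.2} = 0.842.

For a one-sample test: n = ((z_{α/2} + z_β) / d)².
z_{α/2} + z_β = 1.960 + 0.842 = 2.802.
n = (2.802 / 0.71)² = 3.946² = 15.57.
Round up.

n = 16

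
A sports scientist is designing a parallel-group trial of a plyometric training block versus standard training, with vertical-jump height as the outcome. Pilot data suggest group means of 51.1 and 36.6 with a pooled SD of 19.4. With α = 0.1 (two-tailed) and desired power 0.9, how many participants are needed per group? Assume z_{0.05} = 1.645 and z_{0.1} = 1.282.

n = 31 per group

Cohen's d = |M₁ − M₂| / SD_pooled = |51.1 − 36.6| / 19.4 = 14.5 / 19.4 = 0.747.
For two independent groups with equal n: n = 2·((z_{α/2} + z_β) / d)².
z_{α/2} + z_β = 1.645 + 1.282 = 2.927.
n = 2 × (2.927 / 0.747)² = 2 × 3.918² = 2 × 15.35 = 30.7.
Round up to the next whole participant.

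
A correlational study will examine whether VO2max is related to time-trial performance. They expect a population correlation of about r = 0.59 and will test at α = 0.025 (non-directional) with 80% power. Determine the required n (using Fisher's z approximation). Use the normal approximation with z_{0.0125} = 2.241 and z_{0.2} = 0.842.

n = 24

Fisher's z: C = ½·ln((1+r)/(1−r)) = ½·ln(3.8780) = 0.6777.
n = ((z_{α/2} + z_β)/C)² + 3.
(2.241 + 0.842) / 0.6777 = 3.083 / 0.6777 = 4.549.
n = 4.549² + 3 = 20.70 + 3 = 23.7.
Round up.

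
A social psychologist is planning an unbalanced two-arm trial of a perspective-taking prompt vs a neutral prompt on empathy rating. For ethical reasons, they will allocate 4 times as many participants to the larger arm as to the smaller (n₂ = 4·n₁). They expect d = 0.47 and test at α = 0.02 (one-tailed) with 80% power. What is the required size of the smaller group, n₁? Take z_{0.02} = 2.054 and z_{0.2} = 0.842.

n₁ = 48

With allocation ratio k = n₂/n₁ = 4, Var(x̄₁−x̄₂) = σ²(1/n₁ + 1/(k·n₁)) = σ²·(k+1)/(k·n₁).
So n₁ = (1 + 1/k)·((z_{α} + z_β)/d)² = 1.250 × (2.896/0.47)².
n₁ = 1.250 × 37.97 = 47.5.
Round up: n₁ = 48, giving n₂ = 4 × 48 = 192.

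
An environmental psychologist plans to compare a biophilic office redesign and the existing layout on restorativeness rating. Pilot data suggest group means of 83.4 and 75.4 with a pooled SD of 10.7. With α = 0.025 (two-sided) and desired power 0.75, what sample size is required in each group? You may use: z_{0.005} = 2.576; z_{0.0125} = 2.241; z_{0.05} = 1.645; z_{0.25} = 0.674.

n = 31 per group

Cohen's d = |M₁ − M₂| / SD_pooled = |83.4 − 75.4| / 10.7 = 8.0 / 10.7 = 0.748.
For two independent groups with equal n: n = 2·((z_{α/2} + z_β) / d)².
z_{α/2} + z_β = 2.241 + 0.674 = 2.915.
n = 2 × (2.915 / 0.748)² = 2 × 3.897² = 2 × 15.19 = 30.4.
Round up to the next whole participant.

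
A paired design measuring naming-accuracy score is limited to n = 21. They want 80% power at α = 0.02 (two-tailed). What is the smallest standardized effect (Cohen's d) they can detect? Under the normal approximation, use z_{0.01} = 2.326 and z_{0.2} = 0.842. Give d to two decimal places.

d_min ≈ 0.69

For a single sample (or paired design) of n = 21: d_min = (z_{α/2} + z_β)/√n.
z-sum = 2.326 + 0.842 = 3.168.
d_min = 3.168 / √21 = 3.168 / 4.583 = 0.691.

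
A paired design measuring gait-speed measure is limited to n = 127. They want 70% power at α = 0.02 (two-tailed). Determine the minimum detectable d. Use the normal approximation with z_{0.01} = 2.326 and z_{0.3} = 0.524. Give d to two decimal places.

For a single sample (or paired design) of n = 127: d_min = (z_{α/2} + z_β)/√n.
z-sum = 2.326 + 0.524 = 2.850.
d_min = 2.850 / √127 = 2.850 / 11.269 = 0.253.

d_min ≈ 0.25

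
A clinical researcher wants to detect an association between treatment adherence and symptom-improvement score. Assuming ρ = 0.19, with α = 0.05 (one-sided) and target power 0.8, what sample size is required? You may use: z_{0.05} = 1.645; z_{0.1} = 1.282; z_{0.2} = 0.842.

Fisher's z: C = ½·ln((1+r)/(1−r)) = ½·ln(1.4691) = 0.1923.
n = ((z_{α} + z_β)/C)² + 3.
(1.645 + 0.842) / 0.1923 = 2.487 / 0.1923 = 12.933.
n = 12.933² + 3 = 167.26 + 3 = 170.3.
Round up.

n = 171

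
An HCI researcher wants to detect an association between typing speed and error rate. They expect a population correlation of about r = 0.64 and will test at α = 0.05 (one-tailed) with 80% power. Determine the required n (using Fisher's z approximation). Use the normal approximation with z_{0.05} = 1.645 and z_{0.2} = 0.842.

n = 14

Fisher's z: C = ½·ln((1+r)/(1−r)) = ½·ln(4.5556) = 0.7582.
n = ((z_{α} + z_β)/C)² + 3.
(1.645 + 0.842) / 0.7582 = 2.487 / 0.7582 = 3.280.
n = 3.280² + 3 = 10.76 + 3 = 13.8.
Round up.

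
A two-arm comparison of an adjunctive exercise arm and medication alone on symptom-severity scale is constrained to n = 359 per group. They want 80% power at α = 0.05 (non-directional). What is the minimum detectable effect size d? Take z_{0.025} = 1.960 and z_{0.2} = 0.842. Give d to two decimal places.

For two independent groups of n = 359 each: d_min = (z_{α/2} + z_β)·√(2/n).
z-sum = 1.960 + 0.842 = 2.802.
d_min = 2.802 × √(2/359) = 2.802 × 0.0746 = 0.209.

d_min ≈ 0.21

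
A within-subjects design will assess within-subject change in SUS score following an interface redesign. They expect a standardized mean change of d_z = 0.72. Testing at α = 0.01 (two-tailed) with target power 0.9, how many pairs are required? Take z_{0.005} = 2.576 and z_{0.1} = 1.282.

For a paired (one-sample on differences) test: n = ((z_{α/2} + z_β) / d)².
z_{α/2} + z_β = 2.576 + 1.282 = 3.858.
n = (3.858 / 0.72)² = 5.358² = 28.71.
Round up.

n = 29 pairs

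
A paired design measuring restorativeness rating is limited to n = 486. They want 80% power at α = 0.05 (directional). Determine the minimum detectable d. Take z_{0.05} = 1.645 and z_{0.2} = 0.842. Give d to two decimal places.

d_min ≈ 0.11

For a single sample (or paired design) of n = 486: d_min = (z_{α} + z_β)/√n.
z-sum = 1.645 + 0.842 = 2.487.
d_min = 2.487 / √486 = 2.487 / 22.045 = 0.113.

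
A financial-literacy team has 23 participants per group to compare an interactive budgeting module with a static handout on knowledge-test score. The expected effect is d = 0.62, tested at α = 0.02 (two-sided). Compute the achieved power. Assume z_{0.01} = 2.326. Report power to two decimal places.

power ≈ 0.41

For two equal groups, power = Φ(d·√(n/2) − z_{α/2}).
d·√(n/2) = 0.62 × √(23/2) = 0.62 × 3.391 = 2.103.
z_β = 2.103 − 2.326 = -0.223.
Power = Φ(-0.223) = 0.412.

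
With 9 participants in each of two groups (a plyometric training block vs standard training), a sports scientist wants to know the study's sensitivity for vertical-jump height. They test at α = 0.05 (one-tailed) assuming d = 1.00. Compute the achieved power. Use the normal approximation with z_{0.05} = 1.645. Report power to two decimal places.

For two equal groups, power = Φ(d·√(n/2) − z_{α}).
d·√(n/2) = 1.00 × √(9/2) = 1.00 × 2.121 = 2.121.
z_β = 2.121 − 1.645 = 0.476.
Power = Φ(0.476) = 0.683.

power ≈ 0.68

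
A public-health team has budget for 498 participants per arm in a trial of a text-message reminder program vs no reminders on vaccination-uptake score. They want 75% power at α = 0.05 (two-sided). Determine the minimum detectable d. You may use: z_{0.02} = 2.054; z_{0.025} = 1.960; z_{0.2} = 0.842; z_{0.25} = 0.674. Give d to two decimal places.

d_min ≈ 0.17

For two independent groups of n = 498 each: d_min = (z_{α/2} + z_β)·√(2/n).
z-sum = 1.960 + 0.674 = 2.634.
d_min = 2.634 × √(2/498) = 2.634 × 0.0634 = 0.167.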